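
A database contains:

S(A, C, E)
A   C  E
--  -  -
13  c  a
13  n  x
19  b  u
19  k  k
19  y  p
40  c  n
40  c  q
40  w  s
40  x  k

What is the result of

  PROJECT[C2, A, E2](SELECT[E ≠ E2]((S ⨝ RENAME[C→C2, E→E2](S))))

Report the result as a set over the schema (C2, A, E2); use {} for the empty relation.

{(b, 19, u), (c, 13, a), (c, 40, n), (c, 40, q), (k, 19, k), (n, 13, x), (w, 40, s), (x, 40, k), (y, 19, p)}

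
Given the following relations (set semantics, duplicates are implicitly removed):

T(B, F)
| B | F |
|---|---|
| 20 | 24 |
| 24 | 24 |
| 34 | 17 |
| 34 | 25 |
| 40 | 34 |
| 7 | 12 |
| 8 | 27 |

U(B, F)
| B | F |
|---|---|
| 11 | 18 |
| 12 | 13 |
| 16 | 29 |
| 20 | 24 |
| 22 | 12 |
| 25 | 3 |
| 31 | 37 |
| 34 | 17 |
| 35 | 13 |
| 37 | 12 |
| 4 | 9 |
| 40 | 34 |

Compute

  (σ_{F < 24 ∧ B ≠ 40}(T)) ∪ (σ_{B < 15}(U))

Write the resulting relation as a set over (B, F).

Apply σ_{F < 24 ∧ B ≠ 40}; surviving tuples: {(34, 17), (7, 12)}
Apply σ_{B < 15}; surviving tuples: {(11, 18), (12, 13), (4, 9)}
Union: {(34, 17), (7, 12)} with {(11, 18), (12, 13), (4, 9)} → {(11, 18), (12, 13), (34, 17), (4, 9), (7, 12)}

{(11, 18), (12, 13), (34, 17), (4, 9), (7, 12)}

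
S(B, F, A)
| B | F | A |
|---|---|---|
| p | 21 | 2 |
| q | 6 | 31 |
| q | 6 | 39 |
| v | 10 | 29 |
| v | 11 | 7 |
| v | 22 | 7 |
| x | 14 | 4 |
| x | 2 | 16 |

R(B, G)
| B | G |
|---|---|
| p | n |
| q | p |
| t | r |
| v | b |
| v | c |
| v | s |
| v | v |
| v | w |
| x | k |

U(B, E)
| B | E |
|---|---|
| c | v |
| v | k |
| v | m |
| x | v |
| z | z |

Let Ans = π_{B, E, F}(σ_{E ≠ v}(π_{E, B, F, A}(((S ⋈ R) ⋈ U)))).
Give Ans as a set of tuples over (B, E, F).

{(v, k, 10), (v, k, 11), (v, k, 22), (v, m, 10), (v, m, 11), (v, m, 22)}

S ⋈ R (natural join on B): {(p, 21, 2, n), (q, 6, 31, p), (q, 6, 39, p), (v, 10, 29, b), (v, 10, 29, c), (v, 10, 29, s), (v, 10, 29, v), (v, 10, 29, w), (v, 11, 7, b), (v, 11, 7, c), (v, 11, 7, s), (v, 11, 7, v), (v, 11, 7, w), (v, 22, 7, b), (v, 22, 7, c), (v, 22, 7, s), (v, 22, 7, v), (v, 22, 7, w), (x, 14, 4, k), (x, 2, 16, k)}
(S ⋈ R) ⋈ U (natural join on B): {(v, 10, 29, b, k), (v, 10, 29, b, m), (v, 10, 29, c, k), (v, 10, 29, c, m), (v, 10, 29, s, k), (v, 10, 29, s, m), (v, 10, 29, v, k), (v, 10, 29, v, m), (v, 10, 29, w, k), (v, 10, 29, w, m), (v, 11, 7, b, k), (v, 11, 7, b, m), (v, 11, 7, c, k), (v, 11, 7, c, m), (v, 11, 7, s, k), (v, 11, 7, s, m), (v, 11, 7, v, k), (v, 11, 7, v, m), (v, 11, 7, w, k), (v, 11, 7, w, m), (v, 22, 7, b, k), (v, 22, 7, b, m), (v, 22, 7, c, k), (v, 22, 7, c, m), (v, 22, 7, s, k), (v, 22, 7, s, m), (v, 22, 7, v, k), (v, 22, 7, v, m), (v, 22, 7, w, k), (v, 22, 7, w, m), (x, 14, 4, k, v), (x, 2, 16, k, v)}
π[E, B, F, A]: project onto (E, B, F, A) (24 duplicate(s) eliminated) → {(k, v, 10, 29), (k, v, 11, 7), (k, v, 22, 7), (m, v, 10, 29), (m, v, 11, 7), (m, v, 22, 7), (v, x, 14, 4), (v, x, 2, 16)}
Selection E ≠ v: {(k, v, 10, 29), (k, v, 11, 7), (k, v, 22, 7), (m, v, 10, 29), (m, v, 11, 7), (m, v, 22, 7)}
π[B, E, F]: project onto (B, E, F) → {(v, k, 10), (v, k, 11), (v, k, 22), (v, m, 10), (v, m, 11), (v, m, 22)}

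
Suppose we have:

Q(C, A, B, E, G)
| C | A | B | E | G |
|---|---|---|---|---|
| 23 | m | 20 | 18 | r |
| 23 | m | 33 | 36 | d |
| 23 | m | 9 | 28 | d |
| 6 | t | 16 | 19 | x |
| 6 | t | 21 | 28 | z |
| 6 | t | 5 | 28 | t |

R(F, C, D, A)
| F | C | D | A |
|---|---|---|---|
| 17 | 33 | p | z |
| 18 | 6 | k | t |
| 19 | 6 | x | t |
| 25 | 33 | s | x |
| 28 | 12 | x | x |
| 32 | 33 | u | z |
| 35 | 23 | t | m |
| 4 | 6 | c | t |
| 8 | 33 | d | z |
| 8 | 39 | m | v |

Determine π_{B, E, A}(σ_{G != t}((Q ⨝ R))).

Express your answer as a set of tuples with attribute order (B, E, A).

Natural join on C, A: {(23, m, 20, 18, r, 35, t), (23, m, 33, 36, d, 35, t), (23, m, 9, 28, d, 35, t), (6, t, 16, 19, x, 18, k), (6, t, 16, 19, x, 19, x), (6, t, 16, 19, x, 4, c), (6, t, 21, 28, z, 18, k), (6, t, 21, 28, z, 19, x), (6, t, 21, 28, z, 4, c), (6, t, 5, 28, t, 18, k), (6, t, 5, 28, t, 19, x), (6, t, 5, 28, t, 4, c)}
σ[G != t]: keep tuples satisfying G != t → {(23, m, 20, 18, r, 35, t), (23, m, 33, 36, d, 35, t), (23, m, 9, 28, d, 35, t), (6, t, 16, 19, x, 18, k), (6, t, 16, 19, x, 19, x), (6, t, 16, 19, x, 4, c), (6, t, 21, 28, z, 18, k), (6, t, 21, 28, z, 19, x), (6, t, 21, 28, z, 4, c)}
Projecting to B, E, A (4 duplicate(s) eliminated): {(16, 19, t), (20, 18, m), (21, 28, t), (33, 36, m), (9, 28, m)}

{(16, 19, t), (20, 18, m), (21, 28, t), (33, 36, m), (9, 28, m)}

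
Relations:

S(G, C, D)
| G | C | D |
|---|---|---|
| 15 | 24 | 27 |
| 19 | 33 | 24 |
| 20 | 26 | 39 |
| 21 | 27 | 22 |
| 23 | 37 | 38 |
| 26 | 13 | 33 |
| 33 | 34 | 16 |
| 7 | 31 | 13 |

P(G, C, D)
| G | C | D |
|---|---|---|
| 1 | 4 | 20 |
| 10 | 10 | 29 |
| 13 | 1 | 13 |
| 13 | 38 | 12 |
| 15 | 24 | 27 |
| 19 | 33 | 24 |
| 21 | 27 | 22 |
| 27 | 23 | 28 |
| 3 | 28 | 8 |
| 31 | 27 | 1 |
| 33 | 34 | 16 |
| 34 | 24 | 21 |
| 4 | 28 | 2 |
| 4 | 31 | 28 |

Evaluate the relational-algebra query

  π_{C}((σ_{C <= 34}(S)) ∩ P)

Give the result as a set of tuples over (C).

Apply σ_{C <= 34}; surviving tuples: {(15, 24, 27), (19, 33, 24), (20, 26, 39), (21, 27, 22), (26, 13, 33), (33, 34, 16), (7, 31, 13)}
Set intersection of the two operands is {(15, 24, 27), (19, 33, 24), (21, 27, 22), (33, 34, 16)}.
π[C]: project onto (C) → {24, 27, 33, 34}

{24, 27, 33, 34}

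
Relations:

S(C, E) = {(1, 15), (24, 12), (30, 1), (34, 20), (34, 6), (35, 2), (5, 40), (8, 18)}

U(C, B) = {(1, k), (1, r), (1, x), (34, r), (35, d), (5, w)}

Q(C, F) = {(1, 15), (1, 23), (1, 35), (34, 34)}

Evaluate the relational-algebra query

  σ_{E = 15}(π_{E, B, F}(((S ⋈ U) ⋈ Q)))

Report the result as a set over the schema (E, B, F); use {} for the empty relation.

{(15, k, 15), (15, k, 23), (15, k, 35), (15, r, 15), (15, r, 23), (15, r, 35), (15, x, 15), (15, x, 23), (15, x, 35)}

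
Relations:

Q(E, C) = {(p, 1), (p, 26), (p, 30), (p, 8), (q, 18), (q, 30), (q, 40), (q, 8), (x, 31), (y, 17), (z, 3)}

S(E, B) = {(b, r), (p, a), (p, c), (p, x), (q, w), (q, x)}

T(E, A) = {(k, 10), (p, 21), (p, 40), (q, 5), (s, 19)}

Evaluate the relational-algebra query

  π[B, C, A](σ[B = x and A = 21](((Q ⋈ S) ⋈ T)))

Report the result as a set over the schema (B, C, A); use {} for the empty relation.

{(x, 1, 21), (x, 26, 21), (x, 30, 21), (x, 8, 21)}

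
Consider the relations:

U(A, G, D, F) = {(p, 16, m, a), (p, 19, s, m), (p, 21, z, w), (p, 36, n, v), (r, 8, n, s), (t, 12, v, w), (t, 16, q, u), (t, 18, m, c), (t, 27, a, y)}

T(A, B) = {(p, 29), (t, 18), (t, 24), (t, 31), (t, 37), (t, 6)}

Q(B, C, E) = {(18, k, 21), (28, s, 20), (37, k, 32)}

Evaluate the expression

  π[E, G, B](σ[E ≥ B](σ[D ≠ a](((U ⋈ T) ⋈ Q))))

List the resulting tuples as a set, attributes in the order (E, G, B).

Natural join on A: {(p, 16, m, a, 29), (p, 19, s, m, 29), (p, 21, z, w, 29), (p, 36, n, v, 29), (t, 12, v, w, 18), (t, 12, v, w, 24), (t, 12, v, w, 31), (t, 12, v, w, 37), (t, 12, v, w, 6), (t, 16, q, u, 18), (t, 16, q, u, 24), (t, 16, q, u, 31), (t, 16, q, u, 37), (t, 16, q, u, 6), (t, 18, m, c, 18), (t, 18, m, c, 24), (t, 18, m, c, 31), (t, 18, m, c, 37), (t, 18, m, c, 6), (t, 27, a, y, 18), (t, 27, a, y, 24), (t, 27, a, y, 31), (t, 27, a, y, 37), (t, 27, a, y, 6)}
Natural join on B: {(t, 12, v, w, 18, k, 21), (t, 12, v, w, 37, k, 32), (t, 16, q, u, 18, k, 21), (t, 16, q, u, 37, k, 32), (t, 18, m, c, 18, k, 21), (t, 18, m, c, 37, k, 32), (t, 27, a, y, 18, k, 21), (t, 27, a, y, 37, k, 32)}
σ[D ≠ a]: keep tuples satisfying D ≠ a → {(t, 12, v, w, 18, k, 21), (t, 12, v, w, 37, k, 32), (t, 16, q, u, 18, k, 21), (t, 16, q, u, 37, k, 32), (t, 18, m, c, 18, k, 21), (t, 18, m, c, 37, k, 32)}
σ[E ≥ B]: keep tuples satisfying E ≥ B → {(t, 12, v, w, 18, k, 21), (t, 16, q, u, 18, k, 21), (t, 18, m, c, 18, k, 21)}
Keep only column(s) E, G, B: {(21, 12, 18), (21, 16, 18), (21, 18, 18)}

{(21, 12, 18), (21, 16, 18), (21, 18, 18)}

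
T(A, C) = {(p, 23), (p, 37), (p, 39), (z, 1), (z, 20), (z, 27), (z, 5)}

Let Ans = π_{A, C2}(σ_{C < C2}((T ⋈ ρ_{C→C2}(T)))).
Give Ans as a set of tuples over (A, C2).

{(p, 37), (p, 39), (z, 20), (z, 27), (z, 5)}

ρ[C→C2]: schema becomes (A, C2); tuples unchanged.
Natural join on A: {(p, 23, 23), (p, 23, 37), (p, 23, 39), (p, 37, 23), (p, 37, 37), (p, 37, 39), (p, 39, 23), (p, 39, 37), (p, 39, 39), (z, 1, 1), (z, 1, 20), (z, 1, 27), (z, 1, 5), (z, 20, 1), (z, 20, 20), (z, 20, 27), (z, 20, 5), (z, 27, 1), (z, 27, 20), (z, 27, 27), (z, 27, 5), (z, 5, 1), (z, 5, 20), (z, 5, 27), (z, 5, 5)}
Filtering on C < C2 leaves {(p, 23, 37), (p, 23, 39), (p, 37, 39), (z, 1, 20), (z, 1, 27), (z, 1, 5), (z, 20, 27), (z, 5, 20), (z, 5, 27)}.
Keep only column(s) A, C2 (4 duplicate(s) eliminated): {(p, 37), (p, 39), (z, 20), (z, 27), (z, 5)}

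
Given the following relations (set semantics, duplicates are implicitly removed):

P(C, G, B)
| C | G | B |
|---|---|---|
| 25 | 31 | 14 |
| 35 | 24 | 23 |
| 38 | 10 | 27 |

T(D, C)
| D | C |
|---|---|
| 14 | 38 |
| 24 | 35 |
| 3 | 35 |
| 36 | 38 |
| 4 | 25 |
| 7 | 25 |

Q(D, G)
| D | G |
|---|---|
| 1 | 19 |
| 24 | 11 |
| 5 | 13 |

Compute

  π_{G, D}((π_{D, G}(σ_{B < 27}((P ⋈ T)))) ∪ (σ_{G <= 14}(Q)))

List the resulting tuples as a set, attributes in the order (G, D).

{(11, 24), (13, 5), (24, 24), (24, 3), (31, 4), (31, 7)}

Natural join on C: {(25, 31, 14, 4), (25, 31, 14, 7), (35, 24, 23, 24), (35, 24, 23, 3), (38, 10, 27, 14), (38, 10, 27, 36)}
Selection B < 27: {(25, 31, 14, 4), (25, 31, 14, 7), (35, 24, 23, 24), (35, 24, 23, 3)}
Projecting to D, G: {(24, 24), (3, 24), (4, 31), (7, 31)}
Selection G <= 14: {(24, 11), (5, 13)}
Union: {(24, 24), (3, 24), (4, 31), (7, 31)} with {(24, 11), (5, 13)} → {(24, 11), (24, 24), (3, 24), (4, 31), (5, 13), (7, 31)}
Projecting to G, D: {(11, 24), (13, 5), (24, 24), (24, 3), (31, 4), (31, 7)}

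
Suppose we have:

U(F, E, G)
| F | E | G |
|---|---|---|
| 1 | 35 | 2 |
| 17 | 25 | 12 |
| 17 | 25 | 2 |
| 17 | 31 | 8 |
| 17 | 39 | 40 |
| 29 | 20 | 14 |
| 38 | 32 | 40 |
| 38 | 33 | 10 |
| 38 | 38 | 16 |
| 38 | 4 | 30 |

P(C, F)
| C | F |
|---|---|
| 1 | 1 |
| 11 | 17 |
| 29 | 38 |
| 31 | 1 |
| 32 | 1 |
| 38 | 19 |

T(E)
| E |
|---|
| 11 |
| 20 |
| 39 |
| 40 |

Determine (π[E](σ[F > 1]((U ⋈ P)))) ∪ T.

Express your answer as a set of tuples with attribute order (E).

U ⋈ P (natural join on F): {(1, 35, 2, 1), (1, 35, 2, 31), (1, 35, 2, 32), (17, 25, 12, 11), (17, 25, 2, 11), (17, 31, 8, 11), (17, 39, 40, 11), (38, 32, 40, 29), (38, 33, 10, 29), (38, 38, 16, 29), (38, 4, 30, 29)}
Selection F > 1: {(17, 25, 12, 11), (17, 25, 2, 11), (17, 31, 8, 11), (17, 39, 40, 11), (38, 32, 40, 29), (38, 33, 10, 29), (38, 38, 16, 29), (38, 4, 30, 29)}
π_{E} gives {25, 31, 32, 33, 38, 39, 4} (1 duplicate(s) eliminated).
Set union of the two operands is {11, 20, 25, 31, 32, 33, 38, 39, 4, 40}.

{11, 20, 25, 31, 32, 33, 38, 39, 4, 40}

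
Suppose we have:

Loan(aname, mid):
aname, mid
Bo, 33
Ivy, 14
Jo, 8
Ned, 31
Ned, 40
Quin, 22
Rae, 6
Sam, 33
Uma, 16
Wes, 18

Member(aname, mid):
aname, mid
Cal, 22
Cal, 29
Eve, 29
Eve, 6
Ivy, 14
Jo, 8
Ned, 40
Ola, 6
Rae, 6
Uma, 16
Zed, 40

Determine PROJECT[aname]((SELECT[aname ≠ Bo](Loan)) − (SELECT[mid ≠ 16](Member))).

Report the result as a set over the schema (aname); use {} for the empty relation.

Apply σ_{aname ≠ Bo}; surviving tuples: {(Ivy, 14), (Jo, 8), (Ned, 31), (Ned, 40), (Quin, 22), (Rae, 6), (Sam, 33), (Uma, 16), (Wes, 18)}
Apply σ_{mid ≠ 16}; surviving tuples: {(Cal, 22), (Cal, 29), (Eve, 29), (Eve, 6), (Ivy, 14), (Jo, 8), (Ned, 40), (Ola, 6), (Rae, 6), (Zed, 40)}
Taking the difference: {(Ned, 31), (Quin, 22), (Sam, 33), (Uma, 16), (Wes, 18)}
Projecting to aname: {Ned, Quin, Sam, Uma, Wes}

{Ned, Quin, Sam, Uma, Wes}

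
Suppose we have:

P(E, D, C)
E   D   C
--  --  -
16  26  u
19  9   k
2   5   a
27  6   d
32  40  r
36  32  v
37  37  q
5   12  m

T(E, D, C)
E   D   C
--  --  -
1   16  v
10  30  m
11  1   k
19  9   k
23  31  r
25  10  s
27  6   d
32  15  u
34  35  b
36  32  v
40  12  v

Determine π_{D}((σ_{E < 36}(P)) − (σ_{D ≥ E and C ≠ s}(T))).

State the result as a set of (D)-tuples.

{12, 26, 40, 5, 6, 9}

σ[E < 36]: keep tuples satisfying E < 36 → {(16, 26, u), (19, 9, k), (2, 5, a), (27, 6, d), (32, 40, r), (5, 12, m)}
σ[D ≥ E and C ≠ s]: keep tuples satisfying D ≥ E and C ≠ s → {(1, 16, v), (10, 30, m), (23, 31, r), (34, 35, b)}
Taking the difference: {(16, 26, u), (19, 9, k), (2, 5, a), (27, 6, d), (32, 40, r), (5, 12, m)}
π[D]: project onto (D) → {12, 26, 40, 5, 6, 9}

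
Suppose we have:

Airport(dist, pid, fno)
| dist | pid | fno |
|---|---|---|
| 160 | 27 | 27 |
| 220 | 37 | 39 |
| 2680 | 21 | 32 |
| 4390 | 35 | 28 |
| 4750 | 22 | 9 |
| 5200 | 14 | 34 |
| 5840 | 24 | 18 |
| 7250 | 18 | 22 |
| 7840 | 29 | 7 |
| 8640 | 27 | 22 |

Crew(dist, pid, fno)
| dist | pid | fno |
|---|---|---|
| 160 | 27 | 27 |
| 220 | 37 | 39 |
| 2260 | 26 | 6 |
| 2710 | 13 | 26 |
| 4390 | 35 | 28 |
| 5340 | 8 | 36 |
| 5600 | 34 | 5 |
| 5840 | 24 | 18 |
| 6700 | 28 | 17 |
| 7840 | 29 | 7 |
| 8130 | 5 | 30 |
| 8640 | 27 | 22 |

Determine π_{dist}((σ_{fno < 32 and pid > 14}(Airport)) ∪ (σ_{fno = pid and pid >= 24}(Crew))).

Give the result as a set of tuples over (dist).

Selection fno < 32 and pid > 14: {(160, 27, 27), (4390, 35, 28), (4750, 22, 9), (5840, 24, 18), (7250, 18, 22), (7840, 29, 7), (8640, 27, 22)}
Selection fno = pid and pid >= 24: {(160, 27, 27)}
Set union of the two operands is {(160, 27, 27), (4390, 35, 28), (4750, 22, 9), (5840, 24, 18), (7250, 18, 22), (7840, 29, 7), (8640, 27, 22)}.
π[dist]: project onto (dist) → {160, 4390, 4750, 5840, 7250, 7840, 8640}

{160, 4390, 4750, 5840, 7250, 7840, 8640}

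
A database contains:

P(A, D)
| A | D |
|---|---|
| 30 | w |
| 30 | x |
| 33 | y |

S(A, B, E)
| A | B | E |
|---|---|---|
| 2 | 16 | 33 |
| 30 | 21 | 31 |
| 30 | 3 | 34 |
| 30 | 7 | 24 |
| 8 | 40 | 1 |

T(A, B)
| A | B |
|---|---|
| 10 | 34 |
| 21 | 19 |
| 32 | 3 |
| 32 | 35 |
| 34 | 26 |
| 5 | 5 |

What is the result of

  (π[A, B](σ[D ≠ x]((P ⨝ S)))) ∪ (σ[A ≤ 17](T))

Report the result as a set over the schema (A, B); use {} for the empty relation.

{(10, 34), (30, 21), (30, 3), (30, 7), (5, 5)}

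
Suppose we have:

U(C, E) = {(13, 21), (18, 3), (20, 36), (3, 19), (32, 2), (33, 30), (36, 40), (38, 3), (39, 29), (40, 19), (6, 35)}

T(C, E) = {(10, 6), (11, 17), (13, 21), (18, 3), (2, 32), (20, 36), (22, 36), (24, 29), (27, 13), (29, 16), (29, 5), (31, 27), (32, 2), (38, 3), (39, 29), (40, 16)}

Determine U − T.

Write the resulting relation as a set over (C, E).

{(3, 19), (33, 30), (36, 40), (40, 19), (6, 35)}

Difference: {(13, 21), (18, 3), (20, 36), (3, 19), (32, 2), (33, 30), (36, 40), (38, 3), (39, 29), (40, 19), (6, 35)} with {(10, 6), (11, 17), (13, 21), (18, 3), (2, 32), (20, 36), (22, 36), (24, 29), (27, 13), (29, 16), (29, 5), (31, 27), (32, 2), (38, 3), (39, 29), (40, 16)} → {(3, 19), (33, 30), (36, 40), (40, 19), (6, 35)}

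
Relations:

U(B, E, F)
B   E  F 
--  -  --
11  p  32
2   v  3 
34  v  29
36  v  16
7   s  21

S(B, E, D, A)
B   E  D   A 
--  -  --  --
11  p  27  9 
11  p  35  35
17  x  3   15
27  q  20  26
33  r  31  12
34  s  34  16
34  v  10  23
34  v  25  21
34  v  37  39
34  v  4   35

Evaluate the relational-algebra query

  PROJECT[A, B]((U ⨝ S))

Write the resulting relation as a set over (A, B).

{(21, 34), (23, 34), (35, 11), (35, 34), (39, 34), (9, 11)}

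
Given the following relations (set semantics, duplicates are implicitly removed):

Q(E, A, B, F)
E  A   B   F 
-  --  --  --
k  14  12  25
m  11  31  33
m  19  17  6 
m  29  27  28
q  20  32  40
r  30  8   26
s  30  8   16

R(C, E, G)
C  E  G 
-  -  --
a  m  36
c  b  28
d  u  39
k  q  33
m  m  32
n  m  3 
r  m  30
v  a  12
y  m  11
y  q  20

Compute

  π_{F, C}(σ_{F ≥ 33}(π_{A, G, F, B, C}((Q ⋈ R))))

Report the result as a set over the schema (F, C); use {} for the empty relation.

{(33, a), (33, m), (33, n), (33, r), (33, y), (40, k), (40, y)}

Joining Q and R on E yields {(m, 11, 31, 33, a, 36), (m, 11, 31, 33, m, 32), (m, 11, 31, 33, n, 3), (m, 11, 31, 33, r, 30), (m, 11, 31, 33, y, 11), (m, 19, 17, 6, a, 36), (m, 19, 17, 6, m, 32), (m, 19, 17, 6, n, 3), (m, 19, 17, 6, r, 30), (m, 19, 17, 6, y, 11), (m, 29, 27, 28, a, 36), (m, 29, 27, 28, m, 32), (m, 29, 27, 28, n, 3), (m, 29, 27, 28, r, 30), (m, 29, 27, 28, y, 11), (q, 20, 32, 40, k, 33), (q, 20, 32, 40, y, 20)}.
π[A, G, F, B, C]: project onto (A, G, F, B, C) → {(11, 11, 33, 31, y), (11, 3, 33, 31, n), (11, 30, 33, 31, r), (11, 32, 33, 31, m), (11, 36, 33, 31, a), (19, 11, 6, 17, y), (19, 3, 6, 17, n), (19, 30, 6, 17, r), (19, 32, 6, 17, m), (19, 36, 6, 17, a), (20, 20, 40, 32, y), (20, 33, 40, 32, k), (29, 11, 28, 27, y), (29, 3, 28, 27, n), (29, 30, 28, 27, r), (29, 32, 28, 27, m), (29, 36, 28, 27, a)}
Selection F ≥ 33: {(11, 11, 33, 31, y), (11, 3, 33, 31, n), (11, 30, 33, 31, r), (11, 32, 33, 31, m), (11, 36, 33, 31, a), (20, 20, 40, 32, y), (20, 33, 40, 32, k)}
π[F, C]: project onto (F, C) → {(33, a), (33, m), (33, n), (33, r), (33, y), (40, k), (40, y)}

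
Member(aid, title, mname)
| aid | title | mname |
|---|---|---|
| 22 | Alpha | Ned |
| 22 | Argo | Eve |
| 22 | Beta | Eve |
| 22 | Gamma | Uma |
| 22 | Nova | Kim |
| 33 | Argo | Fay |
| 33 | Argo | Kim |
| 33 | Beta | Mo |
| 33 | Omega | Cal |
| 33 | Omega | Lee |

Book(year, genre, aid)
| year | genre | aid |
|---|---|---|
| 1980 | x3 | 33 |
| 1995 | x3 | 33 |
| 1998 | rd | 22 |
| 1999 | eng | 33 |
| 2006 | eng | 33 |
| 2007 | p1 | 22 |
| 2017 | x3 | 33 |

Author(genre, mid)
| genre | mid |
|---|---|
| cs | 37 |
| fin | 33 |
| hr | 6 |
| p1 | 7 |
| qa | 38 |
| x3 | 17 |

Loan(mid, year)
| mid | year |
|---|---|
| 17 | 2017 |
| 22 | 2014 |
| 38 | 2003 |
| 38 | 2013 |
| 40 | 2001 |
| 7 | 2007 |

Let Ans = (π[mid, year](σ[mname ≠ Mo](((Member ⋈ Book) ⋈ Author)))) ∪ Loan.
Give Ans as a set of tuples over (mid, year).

{(17, 1980), (17, 1995), (17, 2017), (22, 2014), (38, 2003), (38, 2013), (40, 2001), (7, 2007)}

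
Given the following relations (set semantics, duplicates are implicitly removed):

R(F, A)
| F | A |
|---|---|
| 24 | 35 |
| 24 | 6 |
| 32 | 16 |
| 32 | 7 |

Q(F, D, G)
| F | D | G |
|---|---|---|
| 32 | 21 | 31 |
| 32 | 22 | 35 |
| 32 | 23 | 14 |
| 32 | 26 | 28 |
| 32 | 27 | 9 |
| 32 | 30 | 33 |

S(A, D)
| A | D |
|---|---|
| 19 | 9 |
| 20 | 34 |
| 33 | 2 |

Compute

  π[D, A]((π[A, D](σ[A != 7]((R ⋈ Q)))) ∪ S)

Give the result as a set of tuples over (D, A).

{(2, 33), (21, 16), (22, 16), (23, 16), (26, 16), (27, 16), (30, 16), (34, 20), (9, 19)}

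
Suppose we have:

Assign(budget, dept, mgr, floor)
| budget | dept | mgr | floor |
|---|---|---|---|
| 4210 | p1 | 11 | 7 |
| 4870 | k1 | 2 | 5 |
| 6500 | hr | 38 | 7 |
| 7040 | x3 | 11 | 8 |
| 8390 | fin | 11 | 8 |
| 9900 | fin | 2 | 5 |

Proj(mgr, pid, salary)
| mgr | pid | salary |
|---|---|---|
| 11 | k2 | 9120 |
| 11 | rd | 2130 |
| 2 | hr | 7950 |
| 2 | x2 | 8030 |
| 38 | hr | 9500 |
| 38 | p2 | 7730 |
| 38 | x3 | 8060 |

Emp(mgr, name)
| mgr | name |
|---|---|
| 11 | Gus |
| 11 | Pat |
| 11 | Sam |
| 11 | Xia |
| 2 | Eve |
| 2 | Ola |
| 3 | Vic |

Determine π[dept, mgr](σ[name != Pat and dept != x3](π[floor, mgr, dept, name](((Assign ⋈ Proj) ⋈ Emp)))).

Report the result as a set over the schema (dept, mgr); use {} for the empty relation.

{(fin, 11), (fin, 2), (k1, 2), (p1, 11)}

Assign ⋈ Proj (natural join on mgr): {(4210, p1, 11, 7, k2, 9120), (4210, p1, 11, 7, rd, 2130), (4870, k1, 2, 5, hr, 7950), (4870, k1, 2, 5, x2, 8030), (6500, hr, 38, 7, hr, 9500), (6500, hr, 38, 7, p2, 7730), (6500, hr, 38, 7, x3, 8060), (7040, x3, 11, 8, k2, 9120), (7040, x3, 11, 8, rd, 2130), (8390, fin, 11, 8, k2, 9120), (8390, fin, 11, 8, rd, 2130), (9900, fin, 2, 5, hr, 7950), (9900, fin, 2, 5, x2, 8030)}
(Assign ⋈ Proj) ⋈ Emp (natural join on mgr): {(4210, p1, 11, 7, k2, 9120, Gus), (4210, p1, 11, 7, k2, 9120, Pat), (4210, p1, 11, 7, k2, 9120, Sam), (4210, p1, 11, 7, k2, 9120, Xia), (4210, p1, 11, 7, rd, 2130, Gus), (4210, p1, 11, 7, rd, 2130, Pat), (4210, p1, 11, 7, rd, 2130, Sam), (4210, p1, 11, 7, rd, 2130, Xia), (4870, k1, 2, 5, hr, 7950, Eve), (4870, k1, 2, 5, hr, 7950, Ola), (4870, k1, 2, 5, x2, 8030, Eve), (4870, k1, 2, 5, x2, 8030, Ola), (7040, x3, 11, 8, k2, 9120, Gus), (7040, x3, 11, 8, k2, 9120, Pat), (7040, x3, 11, 8, k2, 9120, Sam), (7040, x3, 11, 8, k2, 9120, Xia), (7040, x3, 11, 8, rd, 2130, Gus), (7040, x3, 11, 8, rd, 2130, Pat), (7040, x3, 11, 8, rd, 2130, Sam), (7040, x3, 11, 8, rd, 2130, Xia), (8390, fin, 11, 8, k2, 9120, Gus), (8390, fin, 11, 8, k2, 9120, Pat), (8390, fin, 11, 8, k2, 9120, Sam), (8390, fin, 11, 8, k2, 9120, Xia), (8390, fin, 11, 8, rd, 2130, Gus), (8390, fin, 11, 8, rd, 2130, Pat), (8390, fin, 11, 8, rd, 2130, Sam), (8390, fin, 11, 8, rd, 2130, Xia), (9900, fin, 2, 5, hr, 7950, Eve), (9900, fin, 2, 5, hr, 7950, Ola), (9900, fin, 2, 5, x2, 8030, Eve), (9900, fin, 2, 5, x2, 8030, Ola)}
Projecting to floor, mgr, dept, name (16 duplicate(s) eliminated): {(5, 2, fin, Eve), (5, 2, fin, Ola), (5, 2, k1, Eve), (5, 2, k1, Ola), (7, 11, p1, Gus), (7, 11, p1, Pat), (7, 11, p1, Sam), (7, 11, p1, Xia), (8, 11, fin, Gus), (8, 11, fin, Pat), (8, 11, fin, Sam), (8, 11, fin, Xia), (8, 11, x3, Gus), (8, 11, x3, Pat), (8, 11, x3, Sam), (8, 11, x3, Xia)}
Selection name != Pat and dept != x3: {(5, 2, fin, Eve), (5, 2, fin, Ola), (5, 2, k1, Eve), (5, 2, k1, Ola), (7, 11, p1, Gus), (7, 11, p1, Sam), (7, 11, p1, Xia), (8, 11, fin, Gus), (8, 11, fin, Sam), (8, 11, fin, Xia)}
Projecting to dept, mgr (6 duplicate(s) eliminated): {(fin, 11), (fin, 2), (k1, 2), (p1, 11)}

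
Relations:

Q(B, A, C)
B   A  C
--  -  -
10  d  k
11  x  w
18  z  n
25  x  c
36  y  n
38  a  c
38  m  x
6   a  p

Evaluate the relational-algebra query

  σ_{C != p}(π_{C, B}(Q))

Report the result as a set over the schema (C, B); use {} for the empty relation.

π[C, B]: project onto (C, B) → {(c, 25), (c, 38), (k, 10), (n, 18), (n, 36), (p, 6), (w, 11), (x, 38)}
Filtering on C != p leaves {(c, 25), (c, 38), (k, 10), (n, 18), (n, 36), (w, 11), (x, 38)}.

{(c, 25), (c, 38), (k, 10), (n, 18), (n, 36), (w, 11), (x, 38)}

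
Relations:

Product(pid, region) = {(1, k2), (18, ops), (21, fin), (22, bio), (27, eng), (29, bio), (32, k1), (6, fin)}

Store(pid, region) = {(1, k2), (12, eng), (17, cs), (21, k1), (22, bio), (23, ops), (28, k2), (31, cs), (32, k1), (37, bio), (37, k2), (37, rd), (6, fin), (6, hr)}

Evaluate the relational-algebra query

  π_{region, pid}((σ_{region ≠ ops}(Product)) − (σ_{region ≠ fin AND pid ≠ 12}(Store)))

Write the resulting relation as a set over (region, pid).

{(bio, 29), (eng, 27), (fin, 21), (fin, 6)}

Selection region ≠ ops: {(1, k2), (21, fin), (22, bio), (27, eng), (29, bio), (32, k1), (6, fin)}
Selection region ≠ fin AND pid ≠ 12: {(1, k2), (17, cs), (21, k1), (22, bio), (23, ops), (28, k2), (31, cs), (32, k1), (37, bio), (37, k2), (37, rd), (6, hr)}
Difference: {(1, k2), (21, fin), (22, bio), (27, eng), (29, bio), (32, k1), (6, fin)} with {(1, k2), (17, cs), (21, k1), (22, bio), (23, ops), (28, k2), (31, cs), (32, k1), (37, bio), (37, k2), (37, rd), (6, hr)} → {(21, fin), (27, eng), (29, bio), (6, fin)}
π_{region, pid} gives {(bio, 29), (eng, 27), (fin, 21), (fin, 6)}.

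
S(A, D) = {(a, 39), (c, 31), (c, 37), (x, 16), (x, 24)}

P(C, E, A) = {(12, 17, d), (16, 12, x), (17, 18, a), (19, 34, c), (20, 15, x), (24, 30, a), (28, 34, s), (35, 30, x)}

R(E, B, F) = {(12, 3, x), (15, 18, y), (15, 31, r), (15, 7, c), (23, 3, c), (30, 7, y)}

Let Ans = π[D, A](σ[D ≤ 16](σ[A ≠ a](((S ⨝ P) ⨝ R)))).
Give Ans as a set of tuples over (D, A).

{(16, x)}

S ⋈ P (natural join on A): {(a, 39, 17, 18), (a, 39, 24, 30), (c, 31, 19, 34), (c, 37, 19, 34), (x, 16, 16, 12), (x, 16, 20, 15), (x, 16, 35, 30), (x, 24, 16, 12), (x, 24, 20, 15), (x, 24, 35, 30)}
(S ⨝ P) ⋈ R (natural join on E): {(a, 39, 24, 30, 7, y), (x, 16, 16, 12, 3, x), (x, 16, 20, 15, 18, y), (x, 16, 20, 15, 31, r), (x, 16, 20, 15, 7, c), (x, 16, 35, 30, 7, y), (x, 24, 16, 12, 3, x), (x, 24, 20, 15, 18, y), (x, 24, 20, 15, 31, r), (x, 24, 20, 15, 7, c), (x, 24, 35, 30, 7, y)}
Selection A ≠ a: {(x, 16, 16, 12, 3, x), (x, 16, 20, 15, 18, y), (x, 16, 20, 15, 31, r), (x, 16, 20, 15, 7, c), (x, 16, 35, 30, 7, y), (x, 24, 16, 12, 3, x), (x, 24, 20, 15, 18, y), (x, 24, 20, 15, 31, r), (x, 24, 20, 15, 7, c), (x, 24, 35, 30, 7, y)}
Selection D ≤ 16: {(x, 16, 16, 12, 3, x), (x, 16, 20, 15, 18, y), (x, 16, 20, 15, 31, r), (x, 16, 20, 15, 7, c), (x, 16, 35, 30, 7, y)}
π[D, A]: project onto (D, A) (4 duplicate(s) eliminated) → {(16, x)}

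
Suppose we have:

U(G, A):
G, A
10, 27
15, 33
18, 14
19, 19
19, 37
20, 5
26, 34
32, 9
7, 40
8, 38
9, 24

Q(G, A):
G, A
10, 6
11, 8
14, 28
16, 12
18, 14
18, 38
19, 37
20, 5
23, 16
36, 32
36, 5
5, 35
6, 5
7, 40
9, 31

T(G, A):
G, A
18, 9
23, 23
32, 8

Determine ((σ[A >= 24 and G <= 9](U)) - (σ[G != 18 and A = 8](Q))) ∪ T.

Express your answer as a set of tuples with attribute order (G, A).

{(18, 9), (23, 23), (32, 8), (7, 40), (8, 38), (9, 24)}

Filtering on A >= 24 and G <= 9 leaves {(7, 40), (8, 38), (9, 24)}.
Filtering on G != 18 and A = 8 leaves {(11, 8)}.
Set difference of the two operands is {(7, 40), (8, 38), (9, 24)}.
Set union of the two operands is {(18, 9), (23, 23), (32, 8), (7, 40), (8, 38), (9, 24)}.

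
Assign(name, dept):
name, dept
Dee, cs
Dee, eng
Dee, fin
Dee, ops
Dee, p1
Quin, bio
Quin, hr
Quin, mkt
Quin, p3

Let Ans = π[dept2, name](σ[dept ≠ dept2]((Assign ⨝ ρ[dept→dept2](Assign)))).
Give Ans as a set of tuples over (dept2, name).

{(bio, Quin), (cs, Dee), (eng, Dee), (fin, Dee), (hr, Quin), (mkt, Quin), (ops, Dee), (p1, Dee), (p3, Quin)}

ρ[dept→dept2]: schema becomes (name, dept2); tuples unchanged.
Joining Assign and ρ[dept→dept2](Assign) on name yields {(Dee, cs, cs), (Dee, cs, eng), (Dee, cs, fin), (Dee, cs, ops), (Dee, cs, p1), (Dee, eng, cs), (Dee, eng, eng), (Dee, eng, fin), (Dee, eng, ops), (Dee, eng, p1), (Dee, fin, cs), (Dee, fin, eng), (Dee, fin, fin), (Dee, fin, ops), (Dee, fin, p1), (Dee, ops, cs), (Dee, ops, eng), (Dee, ops, fin), (Dee, ops, ops), (Dee, ops, p1), (Dee, p1, cs), (Dee, p1, eng), (Dee, p1, fin), (Dee, p1, ops), (Dee, p1, p1), (Quin, bio, bio), (Quin, bio, hr), (Quin, bio, mkt), (Quin, bio, p3), (Quin, hr, bio), (Quin, hr, hr), (Quin, hr, mkt), (Quin, hr, p3), (Quin, mkt, bio), (Quin, mkt, hr), (Quin, mkt, mkt), (Quin, mkt, p3), (Quin, p3, bio), (Quin, p3, hr), (Quin, p3, mkt), (Quin, p3, p3)}.
Filtering on dept ≠ dept2 leaves {(Dee, cs, eng), (Dee, cs, fin), (Dee, cs, ops), (Dee, cs, p1), (Dee, eng, cs), (Dee, eng, fin), (Dee, eng, ops), (Dee, eng, p1), (Dee, fin, cs), (Dee, fin, eng), (Dee, fin, ops), (Dee, fin, p1), (Dee, ops, cs), (Dee, ops, eng), (Dee, ops, fin), (Dee, ops, p1), (Dee, p1, cs), (Dee, p1, eng), (Dee, p1, fin), (Dee, p1, ops), (Quin, bio, hr), (Quin, bio, mkt), (Quin, bio, p3), (Quin, hr, bio), (Quin, hr, mkt), (Quin, hr, p3), (Quin, mkt, bio), (Quin, mkt, hr), (Quin, mkt, p3), (Quin, p3, bio), (Quin, p3, hr), (Quin, p3, mkt)}.
π[dept2, name]: project onto (dept2, name) (23 duplicate(s) eliminated) → {(bio, Quin), (cs, Dee), (eng, Dee), (fin, Dee), (hr, Quin), (mkt, Quin), (ops, Dee), (p1, Dee), (p3, Quin)}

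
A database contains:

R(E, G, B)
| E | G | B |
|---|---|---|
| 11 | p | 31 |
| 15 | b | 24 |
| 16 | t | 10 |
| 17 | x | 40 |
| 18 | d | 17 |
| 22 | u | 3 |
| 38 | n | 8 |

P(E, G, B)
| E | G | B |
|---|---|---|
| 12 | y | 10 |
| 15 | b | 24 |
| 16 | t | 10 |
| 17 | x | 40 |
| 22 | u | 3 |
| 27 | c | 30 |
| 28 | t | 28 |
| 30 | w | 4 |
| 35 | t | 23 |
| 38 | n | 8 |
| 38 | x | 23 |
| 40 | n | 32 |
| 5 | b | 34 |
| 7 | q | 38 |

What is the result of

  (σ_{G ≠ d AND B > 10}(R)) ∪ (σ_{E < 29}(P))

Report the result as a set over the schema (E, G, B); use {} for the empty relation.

{(11, p, 31), (12, y, 10), (15, b, 24), (16, t, 10), (17, x, 40), (22, u, 3), (27, c, 30), (28, t, 28), (5, b, 34), (7, q, 38)}

Apply σ_{G ≠ d AND B > 10}; surviving tuples: {(11, p, 31), (15, b, 24), (17, x, 40)}
Apply σ_{E < 29}; surviving tuples: {(12, y, 10), (15, b, 24), (16, t, 10), (17, x, 40), (22, u, 3), (27, c, 30), (28, t, 28), (5, b, 34), (7, q, 38)}
Taking the union: {(11, p, 31), (12, y, 10), (15, b, 24), (16, t, 10), (17, x, 40), (22, u, 3), (27, c, 30), (28, t, 28), (5, b, 34), (7, q, 38)}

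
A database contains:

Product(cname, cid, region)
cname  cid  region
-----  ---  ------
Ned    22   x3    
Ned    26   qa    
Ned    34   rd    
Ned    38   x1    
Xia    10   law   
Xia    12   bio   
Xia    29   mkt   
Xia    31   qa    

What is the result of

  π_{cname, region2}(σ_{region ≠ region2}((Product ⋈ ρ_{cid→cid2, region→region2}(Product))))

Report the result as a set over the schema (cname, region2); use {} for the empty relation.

{(Ned, qa), (Ned, rd), (Ned, x1), (Ned, x3), (Xia, bio), (Xia, law), (Xia, mkt), (Xia, qa)}

ρ[cid→cid2, region→region2]: schema becomes (cname, cid2, region2); tuples unchanged.
Joining Product and ρ_{cid→cid2, region→region2}(Product) on cname yields {(Ned, 22, x3, 22, x3), (Ned, 22, x3, 26, qa), (Ned, 22, x3, 34, rd), (Ned, 22, x3, 38, x1), (Ned, 26, qa, 22, x3), (Ned, 26, qa, 26, qa), (Ned, 26, qa, 34, rd), (Ned, 26, qa, 38, x1), (Ned, 34, rd, 22, x3), (Ned, 34, rd, 26, qa), (Ned, 34, rd, 34, rd), (Ned, 34, rd, 38, x1), (Ned, 38, x1, 22, x3), (Ned, 38, x1, 26, qa), (Ned, 38, x1, 34, rd), (Ned, 38, x1, 38, x1), (Xia, 10, law, 10, law), (Xia, 10, law, 12, bio), (Xia, 10, law, 29, mkt), (Xia, 10, law, 31, qa), (Xia, 12, bio, 10, law), (Xia, 12, bio, 12, bio), (Xia, 12, bio, 29, mkt), (Xia, 12, bio, 31, qa), (Xia, 29, mkt, 10, law), (Xia, 29, mkt, 12, bio), (Xia, 29, mkt, 29, mkt), (Xia, 29, mkt, 31, qa), (Xia, 31, qa, 10, law), (Xia, 31, qa, 12, bio), (Xia, 31, qa, 29, mkt), (Xia, 31, qa, 31, qa)}.
Apply σ_{region ≠ region2}; surviving tuples: {(Ned, 22, x3, 26, qa), (Ned, 22, x3, 34, rd), (Ned, 22, x3, 38, x1), (Ned, 26, qa, 22, x3), (Ned, 26, qa, 34, rd), (Ned, 26, qa, 38, x1), (Ned, 34, rd, 22, x3), (Ned, 34, rd, 26, qa), (Ned, 34, rd, 38, x1), (Ned, 38, x1, 22, x3), (Ned, 38, x1, 26, qa), (Ned, 38, x1, 34, rd), (Xia, 10, law, 12, bio), (Xia, 10, law, 29, mkt), (Xia, 10, law, 31, qa), (Xia, 12, bio, 10, law), (Xia, 12, bio, 29, mkt), (Xia, 12, bio, 31, qa), (Xia, 29, mkt, 10, law), (Xia, 29, mkt, 12, bio), (Xia, 29, mkt, 31, qa), (Xia, 31, qa, 10, law), (Xia, 31, qa, 12, bio), (Xia, 31, qa, 29, mkt)}
Keep only column(s) cname, region2 (16 duplicate(s) eliminated): {(Ned, qa), (Ned, rd), (Ned, x1), (Ned, x3), (Xia, bio), (Xia, law), (Xia, mkt), (Xia, qa)}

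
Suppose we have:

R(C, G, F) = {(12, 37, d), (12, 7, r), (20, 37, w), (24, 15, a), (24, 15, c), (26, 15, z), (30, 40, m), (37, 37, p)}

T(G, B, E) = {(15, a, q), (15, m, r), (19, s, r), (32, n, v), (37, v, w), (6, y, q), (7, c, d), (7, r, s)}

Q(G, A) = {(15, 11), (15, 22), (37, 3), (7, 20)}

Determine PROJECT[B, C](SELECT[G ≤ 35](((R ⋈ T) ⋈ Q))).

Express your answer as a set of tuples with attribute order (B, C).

R ⋈ T (natural join on G): {(12, 37, d, v, w), (12, 7, r, c, d), (12, 7, r, r, s), (20, 37, w, v, w), (24, 15, a, a, q), (24, 15, a, m, r), (24, 15, c, a, q), (24, 15, c, m, r), (26, 15, z, a, q), (26, 15, z, m, r), (37, 37, p, v, w)}
(R ⋈ T) ⋈ Q (natural join on G): {(12, 37, d, v, w, 3), (12, 7, r, c, d, 20), (12, 7, r, r, s, 20), (20, 37, w, v, w, 3), (24, 15, a, a, q, 11), (24, 15, a, a, q, 22), (24, 15, a, m, r, 11), (24, 15, a, m, r, 22), (24, 15, c, a, q, 11), (24, 15, c, a, q, 22), (24, 15, c, m, r, 11), (24, 15, c, m, r, 22), (26, 15, z, a, q, 11), (26, 15, z, a, q, 22), (26, 15, z, m, r, 11), (26, 15, z, m, r, 22), (37, 37, p, v, w, 3)}
σ[G ≤ 35]: keep tuples satisfying G ≤ 35 → {(12, 7, r, c, d, 20), (12, 7, r, r, s, 20), (24, 15, a, a, q, 11), (24, 15, a, a, q, 22), (24, 15, a, m, r, 11), (24, 15, a, m, r, 22), (24, 15, c, a, q, 11), (24, 15, c, a, q, 22), (24, 15, c, m, r, 11), (24, 15, c, m, r, 22), (26, 15, z, a, q, 11), (26, 15, z, a, q, 22), (26, 15, z, m, r, 11), (26, 15, z, m, r, 22)}
Projecting to B, C (8 duplicate(s) eliminated): {(a, 24), (a, 26), (c, 12), (m, 24), (m, 26), (r, 12)}

{(a, 24), (a, 26), (c, 12), (m, 24), (m, 26), (r, 12)}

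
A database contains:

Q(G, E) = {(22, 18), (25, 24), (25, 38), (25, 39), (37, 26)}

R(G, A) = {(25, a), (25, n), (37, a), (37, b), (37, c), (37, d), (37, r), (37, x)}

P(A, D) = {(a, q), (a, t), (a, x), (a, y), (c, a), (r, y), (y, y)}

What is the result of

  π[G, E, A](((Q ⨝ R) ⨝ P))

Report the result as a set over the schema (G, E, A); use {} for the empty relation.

{(25, 24, a), (25, 38, a), (25, 39, a), (37, 26, a), (37, 26, c), (37, 26, r)}

Natural join on G: {(25, 24, a), (25, 24, n), (25, 38, a), (25, 38, n), (25, 39, a), (25, 39, n), (37, 26, a), (37, 26, b), (37, 26, c), (37, 26, d), (37, 26, r), (37, 26, x)}
Natural join on A: {(25, 24, a, q), (25, 24, a, t), (25, 24, a, x), (25, 24, a, y), (25, 38, a, q), (25, 38, a, t), (25, 38, a, x), (25, 38, a, y), (25, 39, a, q), (25, 39, a, t), (25, 39, a, x), (25, 39, a, y), (37, 26, a, q), (37, 26, a, t), (37, 26, a, x), (37, 26, a, y), (37, 26, c, a), (37, 26, r, y)}
Keep only column(s) G, E, A (12 duplicate(s) eliminated): {(25, 24, a), (25, 38, a), (25, 39, a), (37, 26, a), (37, 26, c), (37, 26, r)}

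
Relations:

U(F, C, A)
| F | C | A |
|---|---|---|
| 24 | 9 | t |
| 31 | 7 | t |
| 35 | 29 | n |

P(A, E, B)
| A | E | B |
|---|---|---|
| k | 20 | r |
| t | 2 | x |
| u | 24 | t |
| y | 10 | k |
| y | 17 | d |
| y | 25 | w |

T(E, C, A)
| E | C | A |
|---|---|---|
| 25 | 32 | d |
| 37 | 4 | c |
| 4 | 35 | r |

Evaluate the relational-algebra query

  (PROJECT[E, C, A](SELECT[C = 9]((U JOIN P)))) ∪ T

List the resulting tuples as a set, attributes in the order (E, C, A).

{(2, 9, t), (25, 32, d), (37, 4, c), (4, 35, r)}

Natural join on A: {(24, 9, t, 2, x), (31, 7, t, 2, x)}
Apply σ_{C = 9}; surviving tuples: {(24, 9, t, 2, x)}
Keep only column(s) E, C, A: {(2, 9, t)}
Set union of the two operands is {(2, 9, t), (25, 32, d), (37, 4, c), (4, 35, r)}.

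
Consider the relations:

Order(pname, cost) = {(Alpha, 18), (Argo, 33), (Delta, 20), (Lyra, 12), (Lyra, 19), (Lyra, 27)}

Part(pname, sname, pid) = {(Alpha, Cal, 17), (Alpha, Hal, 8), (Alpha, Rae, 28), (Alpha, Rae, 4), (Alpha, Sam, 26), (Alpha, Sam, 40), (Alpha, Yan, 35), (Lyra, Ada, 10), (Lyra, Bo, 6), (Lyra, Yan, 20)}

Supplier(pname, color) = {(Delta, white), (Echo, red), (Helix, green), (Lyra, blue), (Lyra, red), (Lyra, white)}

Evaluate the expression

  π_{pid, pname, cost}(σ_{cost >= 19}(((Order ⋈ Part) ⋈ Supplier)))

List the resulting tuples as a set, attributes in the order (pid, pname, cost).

Joining Order and Part on pname yields {(Alpha, 18, Cal, 17), (Alpha, 18, Hal, 8), (Alpha, 18, Rae, 28), (Alpha, 18, Rae, 4), (Alpha, 18, Sam, 26), (Alpha, 18, Sam, 40), (Alpha, 18, Yan, 35), (Lyra, 12, Ada, 10), (Lyra, 12, Bo, 6), (Lyra, 12, Yan, 20), (Lyra, 19, Ada, 10), (Lyra, 19, Bo, 6), (Lyra, 19, Yan, 20), (Lyra, 27, Ada, 10), (Lyra, 27, Bo, 6), (Lyra, 27, Yan, 20)}.
Joining (Order ⋈ Part) and Supplier on pname yields {(Lyra, 12, Ada, 10, blue), (Lyra, 12, Ada, 10, red), (Lyra, 12, Ada, 10, white), (Lyra, 12, Bo, 6, blue), (Lyra, 12, Bo, 6, red), (Lyra, 12, Bo, 6, white), (Lyra, 12, Yan, 20, blue), (Lyra, 12, Yan, 20, red), (Lyra, 12, Yan, 20, white), (Lyra, 19, Ada, 10, blue), (Lyra, 19, Ada, 10, red), (Lyra, 19, Ada, 10, white), (Lyra, 19, Bo, 6, blue), (Lyra, 19, Bo, 6, red), (Lyra, 19, Bo, 6, white), (Lyra, 19, Yan, 20, blue), (Lyra, 19, Yan, 20, red), (Lyra, 19, Yan, 20, white), (Lyra, 27, Ada, 10, blue), (Lyra, 27, Ada, 10, red), (Lyra, 27, Ada, 10, white), (Lyra, 27, Bo, 6, blue), (Lyra, 27, Bo, 6, red), (Lyra, 27, Bo, 6, white), (Lyra, 27, Yan, 20, blue), (Lyra, 27, Yan, 20, red), (Lyra, 27, Yan, 20, white)}.
σ[cost >= 19]: keep tuples satisfying cost >= 19 → {(Lyra, 19, Ada, 10, blue), (Lyra, 19, Ada, 10, red), (Lyra, 19, Ada, 10, white), (Lyra, 19, Bo, 6, blue), (Lyra, 19, Bo, 6, red), (Lyra, 19, Bo, 6, white), (Lyra, 19, Yan, 20, blue), (Lyra, 19, Yan, 20, red), (Lyra, 19, Yan, 20, white), (Lyra, 27, Ada, 10, blue), (Lyra, 27, Ada, 10, red), (Lyra, 27, Ada, 10, white), (Lyra, 27, Bo, 6, blue), (Lyra, 27, Bo, 6, red), (Lyra, 27, Bo, 6, white), (Lyra, 27, Yan, 20, blue), (Lyra, 27, Yan, 20, red), (Lyra, 27, Yan, 20, white)}
π_{pid, pname, cost} gives {(10, Lyra, 19), (10, Lyra, 27), (20, Lyra, 19), (20, Lyra, 27), (6, Lyra, 19), (6, Lyra, 27)} (12 duplicate(s) eliminated).

{(10, Lyra, 19), (10, Lyra, 27), (20, Lyra, 19), (20, Lyra, 27), (6, Lyra, 19), (6, Lyra, 27)}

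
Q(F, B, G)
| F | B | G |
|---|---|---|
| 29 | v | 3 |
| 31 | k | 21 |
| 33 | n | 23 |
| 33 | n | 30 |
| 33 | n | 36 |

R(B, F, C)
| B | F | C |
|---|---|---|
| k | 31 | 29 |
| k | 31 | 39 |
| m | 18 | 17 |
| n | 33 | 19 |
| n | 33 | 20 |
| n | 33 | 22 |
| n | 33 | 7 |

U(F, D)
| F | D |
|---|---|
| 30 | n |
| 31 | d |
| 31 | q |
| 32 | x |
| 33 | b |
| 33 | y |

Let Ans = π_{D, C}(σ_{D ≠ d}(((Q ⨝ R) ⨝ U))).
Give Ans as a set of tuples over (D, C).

Q ⋈ R (natural join on F, B): {(31, k, 21, 29), (31, k, 21, 39), (33, n, 23, 19), (33, n, 23, 20), (33, n, 23, 22), (33, n, 23, 7), (33, n, 30, 19), (33, n, 30, 20), (33, n, 30, 22), (33, n, 30, 7), (33, n, 36, 19), (33, n, 36, 20), (33, n, 36, 22), (33, n, 36, 7)}
(Q ⨝ R) ⋈ U (natural join on F): {(31, k, 21, 29, d), (31, k, 21, 29, q), (31, k, 21, 39, d), (31, k, 21, 39, q), (33, n, 23, 19, b), (33, n, 23, 19, y), (33, n, 23, 20, b), (33, n, 23, 20, y), (33, n, 23, 22, b), (33, n, 23, 22, y), (33, n, 23, 7, b), (33, n, 23, 7, y), (33, n, 30, 19, b), (33, n, 30, 19, y), (33, n, 30, 20, b), (33, n, 30, 20, y), (33, n, 30, 22, b), (33, n, 30, 22, y), (33, n, 30, 7, b), (33, n, 30, 7, y), (33, n, 36, 19, b), (33, n, 36, 19, y), (33, n, 36, 20, b), (33, n, 36, 20, y), (33, n, 36, 22, b), (33, n, 36, 22, y), (33, n, 36, 7, b), (33, n, 36, 7, y)}
Selection D ≠ d: {(31, k, 21, 29, q), (31, k, 21, 39, q), (33, n, 23, 19, b), (33, n, 23, 19, y), (33, n, 23, 20, b), (33, n, 23, 20, y), (33, n, 23, 22, b), (33, n, 23, 22, y), (33, n, 23, 7, b), (33, n, 23, 7, y), (33, n, 30, 19, b), (33, n, 30, 19, y), (33, n, 30, 20, b), (33, n, 30, 20, y), (33, n, 30, 22, b), (33, n, 30, 22, y), (33, n, 30, 7, b), (33, n, 30, 7, y), (33, n, 36, 19, b), (33, n, 36, 19, y), (33, n, 36, 20, b), (33, n, 36, 20, y), (33, n, 36, 22, b), (33, n, 36, 22, y), (33, n, 36, 7, b), (33, n, 36, 7, y)}
π[D, C]: project onto (D, C) (16 duplicate(s) eliminated) → {(b, 19), (b, 20), (b, 22), (b, 7), (q, 29), (q, 39), (y, 19), (y, 20), (y, 22), (y, 7)}

{(b, 19), (b, 20), (b, 22), (b, 7), (q, 29), (q, 39), (y, 19), (y, 20), (y, 22), (y, 7)}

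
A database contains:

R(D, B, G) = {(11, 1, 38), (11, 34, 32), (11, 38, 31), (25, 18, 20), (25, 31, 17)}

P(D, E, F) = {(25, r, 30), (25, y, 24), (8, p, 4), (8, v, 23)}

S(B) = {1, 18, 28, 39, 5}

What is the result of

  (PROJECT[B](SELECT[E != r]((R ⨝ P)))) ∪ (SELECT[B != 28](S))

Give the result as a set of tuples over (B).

{1, 18, 31, 39, 5}

Joining R and P on D yields {(25, 18, 20, r, 30), (25, 18, 20, y, 24), (25, 31, 17, r, 30), (25, 31, 17, y, 24)}.
Filtering on E != r leaves {(25, 18, 20, y, 24), (25, 31, 17, y, 24)}.
π_{B} gives {18, 31}.
Filtering on B != 28 leaves {1, 18, 39, 5}.
Union: {18, 31} with {1, 18, 39, 5} → {1, 18, 31, 39, 5}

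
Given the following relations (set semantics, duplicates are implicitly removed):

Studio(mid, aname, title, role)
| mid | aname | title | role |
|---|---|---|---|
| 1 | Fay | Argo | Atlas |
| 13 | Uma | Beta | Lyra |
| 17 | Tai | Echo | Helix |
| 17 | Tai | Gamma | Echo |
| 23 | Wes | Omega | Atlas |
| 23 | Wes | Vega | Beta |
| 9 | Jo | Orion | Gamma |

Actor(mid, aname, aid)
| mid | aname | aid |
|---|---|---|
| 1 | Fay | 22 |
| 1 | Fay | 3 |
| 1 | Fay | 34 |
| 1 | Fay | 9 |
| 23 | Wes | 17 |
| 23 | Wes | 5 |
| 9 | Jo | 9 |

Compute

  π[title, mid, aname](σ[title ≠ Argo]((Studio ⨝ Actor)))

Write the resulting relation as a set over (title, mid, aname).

{(Omega, 23, Wes), (Orion, 9, Jo), (Vega, 23, Wes)}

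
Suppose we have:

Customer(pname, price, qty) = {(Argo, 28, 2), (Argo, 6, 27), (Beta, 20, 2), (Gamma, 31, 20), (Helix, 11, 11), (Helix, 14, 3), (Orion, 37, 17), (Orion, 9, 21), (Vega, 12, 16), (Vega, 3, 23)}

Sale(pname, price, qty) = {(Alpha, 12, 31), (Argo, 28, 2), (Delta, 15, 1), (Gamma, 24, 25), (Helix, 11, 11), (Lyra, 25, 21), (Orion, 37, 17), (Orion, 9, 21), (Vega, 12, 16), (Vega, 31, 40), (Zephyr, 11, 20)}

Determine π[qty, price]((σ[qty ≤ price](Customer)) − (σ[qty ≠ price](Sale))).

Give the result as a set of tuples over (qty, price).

{(11, 11), (2, 20), (20, 31), (3, 14)}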